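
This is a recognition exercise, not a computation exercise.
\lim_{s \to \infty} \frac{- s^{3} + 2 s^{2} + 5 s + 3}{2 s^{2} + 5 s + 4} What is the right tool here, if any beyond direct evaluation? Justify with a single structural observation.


Diagnosis: dominant-term comparison — divide by the highest power of s present: lower-order terms vanish and the dominant ratio remains. As a single quotient, the ∞/∞ shape would yield to repeated differentiation as well — the growth comparison gets there in one look.


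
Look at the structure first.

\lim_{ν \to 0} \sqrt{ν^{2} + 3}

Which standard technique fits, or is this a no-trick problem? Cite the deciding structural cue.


Method: no special technique — the function is continuous at 0; evaluation is itself the limit, no machinery required.


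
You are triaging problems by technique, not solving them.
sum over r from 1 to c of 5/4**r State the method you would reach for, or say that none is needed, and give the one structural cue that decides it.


Best approach: the geometric series formula — consecutive terms stand in a fixed index-free ratio — the geometric sum formula closes it.


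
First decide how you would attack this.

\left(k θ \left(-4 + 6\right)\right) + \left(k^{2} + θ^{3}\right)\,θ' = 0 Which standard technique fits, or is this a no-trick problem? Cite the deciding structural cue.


Diagnosis: the exact-equation method — because the two cross partials coincide, the form is conservative as written — recover its potential in (k, θ).


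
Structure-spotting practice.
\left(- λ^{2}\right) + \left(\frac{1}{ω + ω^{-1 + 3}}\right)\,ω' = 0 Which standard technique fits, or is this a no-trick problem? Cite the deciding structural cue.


Diagnosis: separation of variables — solved for the derivative, the right side splits multiplicatively into a function of each variable alone — divide and integrate each side. Rearranged, this also fits the Bernoulli template directly; separation reads the product structure as given.


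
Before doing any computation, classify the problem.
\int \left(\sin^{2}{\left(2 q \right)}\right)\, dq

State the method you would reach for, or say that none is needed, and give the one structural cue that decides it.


Method: a trigonometric identity — the exponent on \sin^{2}{\left(2 q \right)} is even — the power-reduction identity is the standard preprocessing step.


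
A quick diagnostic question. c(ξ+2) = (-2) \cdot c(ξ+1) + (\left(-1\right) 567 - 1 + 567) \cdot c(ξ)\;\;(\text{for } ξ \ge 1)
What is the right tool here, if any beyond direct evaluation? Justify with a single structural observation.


Method: the characteristic-root method — try a geometric ansatz r^ξ: constant coefficients turn the recurrence into one polynomial equation in r.


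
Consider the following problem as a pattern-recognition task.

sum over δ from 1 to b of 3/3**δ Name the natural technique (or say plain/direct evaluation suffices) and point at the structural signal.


Verdict: the geometric series formula — consecutive terms stand in a fixed index-free ratio — the geometric sum formula closes it.


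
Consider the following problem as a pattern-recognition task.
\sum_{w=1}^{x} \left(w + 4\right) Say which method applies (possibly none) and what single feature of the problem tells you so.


Verdict: no special technique — this is bookkeeping, not technique: standard formulas for sums of constant-multiple powers of w apply termwise.


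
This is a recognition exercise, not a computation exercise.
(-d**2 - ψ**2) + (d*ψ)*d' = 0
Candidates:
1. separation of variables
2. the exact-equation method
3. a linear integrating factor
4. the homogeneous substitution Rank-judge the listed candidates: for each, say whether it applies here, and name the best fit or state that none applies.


Diagnosis: the homogeneous substitution — the slope's numerator and denominator share total degree; set v = d/ψ and the equation drops to separable form. This doubles as a Bernoulli equation in the unknown as written; the homogeneous route needs no setup at all.
- separation of variables — no algebra isolates the independent variable on one side and the unknown on the other.
- the exact-equation method: the mixed-partials test fails on this split — it is not an exact differential as presented.
- a linear integrating factor: the unknown enters nonlinearly (through a power, a denominator, or a transcendental function), which the linear integrating-factor recipe cannot absorb as-is — any repair would come from a preliminary substitution, not the factor.
- the homogeneous substitution — yes, a natural case for it.


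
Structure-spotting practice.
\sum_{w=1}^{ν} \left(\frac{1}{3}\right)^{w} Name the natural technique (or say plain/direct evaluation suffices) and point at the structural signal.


Technique: the geometric series formula — each term is \frac{1}{3} times the previous one, so the geometric-series formula applies directly.


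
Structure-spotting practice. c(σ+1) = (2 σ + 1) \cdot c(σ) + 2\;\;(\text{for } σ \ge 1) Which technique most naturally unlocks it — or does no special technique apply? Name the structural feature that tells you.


Verdict: a summation factor — one-term recursion with variable weight 2 σ + 1 is solved by product normalization, not by root-finding.


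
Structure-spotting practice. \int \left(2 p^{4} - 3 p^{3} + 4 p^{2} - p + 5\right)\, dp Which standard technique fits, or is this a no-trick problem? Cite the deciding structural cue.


Diagnosis: no special technique — the integrand is a sum of constant multiples of powers of p — integrate term by term.


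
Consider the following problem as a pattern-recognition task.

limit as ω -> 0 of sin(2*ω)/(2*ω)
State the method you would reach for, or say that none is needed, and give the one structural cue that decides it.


Diagnosis: l'Hôpital's rule (0/0) — plug in 0: top and bottom both hit zero, so differentiate each and retry. A first-order expansion at the point is an equally standard path; the rule packages it.


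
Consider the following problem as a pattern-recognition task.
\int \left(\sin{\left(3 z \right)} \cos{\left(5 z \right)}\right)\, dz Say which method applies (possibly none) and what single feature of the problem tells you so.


Method: a trigonometric identity — mixed-frequency products such as \sin{\left(3 z \right)} \cos{\left(5 z \right)} are designed for the product-to-sum formula.


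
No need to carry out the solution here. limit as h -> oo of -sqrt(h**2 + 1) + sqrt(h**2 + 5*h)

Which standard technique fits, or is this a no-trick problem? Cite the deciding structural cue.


Verdict: conjugate multiplication — sqrt(h**2 + 5*h) and sqrt(h**2 + 1) both blow up, but their difference is tame once the conjugate rationalizes it.


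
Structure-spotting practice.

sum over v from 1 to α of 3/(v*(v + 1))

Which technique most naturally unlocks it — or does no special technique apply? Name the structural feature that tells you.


Diagnosis: telescoping — rewrite 3/(v*(v + 1)) as simple fractions and successive terms eat each other — only the edges survive.


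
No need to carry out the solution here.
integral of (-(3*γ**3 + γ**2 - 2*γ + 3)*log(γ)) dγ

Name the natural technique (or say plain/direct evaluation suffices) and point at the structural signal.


Technique: integration by parts — one parts step with u = log(γ) trades the logarithm for an algebraic integrand.


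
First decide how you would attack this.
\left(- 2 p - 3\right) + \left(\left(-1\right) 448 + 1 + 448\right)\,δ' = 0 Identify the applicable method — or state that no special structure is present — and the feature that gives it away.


Verdict: no special technique — solved for the derivative, no δ appears — this is antidifferentiation in p wearing ODE clothing.


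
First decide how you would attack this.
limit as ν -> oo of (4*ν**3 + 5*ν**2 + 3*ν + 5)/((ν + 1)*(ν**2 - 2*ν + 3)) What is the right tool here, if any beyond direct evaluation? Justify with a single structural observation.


Verdict: dominant-term comparison — divide through by the highest power of ν; every lower-order term dies and the dominant terms decide the limit. Viewed as a single quotient this is an ∞/∞ form — an at-infinity application of l'Hôpital's rule would also resolve it; comparing leading growth reads the answer without differentiating.


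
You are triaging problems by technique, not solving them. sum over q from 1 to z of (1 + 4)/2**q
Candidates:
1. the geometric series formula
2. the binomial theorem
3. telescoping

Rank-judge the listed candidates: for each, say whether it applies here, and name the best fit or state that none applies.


Verdict: the geometric series formula — consecutive terms stand in a fixed index-free ratio — the geometric sum formula closes it.
- the geometric series formula — yes — fits the structure here.
- the binomial theorem: no binomial coefficients pair with matched powers.
- telescoping: computed from the summand as displayed, the partial sums build up without the pairwise collapse telescoping exploits.


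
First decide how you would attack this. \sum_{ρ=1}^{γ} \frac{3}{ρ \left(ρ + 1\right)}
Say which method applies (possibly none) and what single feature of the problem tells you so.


Technique: telescoping — after splitting \frac{3}{ρ \left(ρ + 1\right)} into partial fractions, the pieces are shifted copies of one function and cancel telescopically.


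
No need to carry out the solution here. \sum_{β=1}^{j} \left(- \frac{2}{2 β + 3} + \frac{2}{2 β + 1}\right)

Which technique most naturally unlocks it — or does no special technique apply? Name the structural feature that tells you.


Verdict: telescoping — this sum is a zipper: each term contributes \frac{2}{2 β + 1} and removes the next index's value, which the following term puts back, closing term by term.


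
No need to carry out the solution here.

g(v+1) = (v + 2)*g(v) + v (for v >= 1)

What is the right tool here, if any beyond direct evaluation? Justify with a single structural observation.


Technique: a summation factor — one-term recursion with variable weight v + 2 is solved by product normalization, not by root-finding.


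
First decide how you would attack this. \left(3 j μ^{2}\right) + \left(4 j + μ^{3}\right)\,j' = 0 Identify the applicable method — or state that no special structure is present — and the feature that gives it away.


Technique: the exact-equation method — the cross partial derivatives of 3 j μ^{2} and 4 j + μ^{3} agree, so the left side is the total differential of one potential in μ and j.


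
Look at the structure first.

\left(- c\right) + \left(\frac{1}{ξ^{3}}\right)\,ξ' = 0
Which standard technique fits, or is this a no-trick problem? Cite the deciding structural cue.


Best approach: separation of variables — all dependence on the two variables factors apart, the defining separable shape. The cross-partial test also passes here (vacuously, each side single-variable); the potential-function route would work, separation is simply more immediate.


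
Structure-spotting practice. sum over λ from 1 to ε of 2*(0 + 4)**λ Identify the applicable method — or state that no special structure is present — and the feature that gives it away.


Diagnosis: the geometric series formula — each summand is the previous one scaled by 4; that constant multiplier is itself the geometric structure.


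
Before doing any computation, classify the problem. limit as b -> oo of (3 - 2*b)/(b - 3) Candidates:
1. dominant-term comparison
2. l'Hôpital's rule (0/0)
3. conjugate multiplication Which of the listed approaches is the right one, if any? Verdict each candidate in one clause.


Technique: dominant-term comparison — at large b only the top-degree terms survive; compare the leading terms and the limit falls out.
- dominant-term comparison: yes, a natural case for it.
- l'Hôpital's rule (0/0) — no 0/0 form appears: written as one quotient, top and bottom both grow without bound, and the ratio is decided by their leading terms.
- conjugate multiplication: no divergent radical difference is present for a conjugate pair to cancel.


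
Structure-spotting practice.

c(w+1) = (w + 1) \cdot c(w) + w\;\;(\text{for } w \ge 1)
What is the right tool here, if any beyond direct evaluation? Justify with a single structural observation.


Best approach: a summation factor — an index-dependent multiplier w + 1 rules out characteristic roots; a summation factor converts it to a pure difference.


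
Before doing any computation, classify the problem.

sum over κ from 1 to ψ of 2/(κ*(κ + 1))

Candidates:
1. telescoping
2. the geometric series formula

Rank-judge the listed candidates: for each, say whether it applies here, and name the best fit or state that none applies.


Verdict: telescoping — split 2/(κ*(κ + 1)) by partial fractions and the pieces are one function at shifted arguments — interior terms cancel.
- telescoping: applies; the problem has the shape this method handles.
- the geometric series formula — no single multiplier carries one term to the next throughout the sum.


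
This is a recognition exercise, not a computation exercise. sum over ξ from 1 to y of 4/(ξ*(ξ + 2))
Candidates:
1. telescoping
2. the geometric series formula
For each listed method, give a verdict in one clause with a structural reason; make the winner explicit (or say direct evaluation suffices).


Verdict: telescoping — the denominator's roots in 4/(ξ*(ξ + 2)) sit an integer apart: decomposition produces a self-cancelling chain.
- telescoping: applicable, and directly so.
- the geometric series formula: dividing successive terms gives an index-dependent quantity, not a constant.


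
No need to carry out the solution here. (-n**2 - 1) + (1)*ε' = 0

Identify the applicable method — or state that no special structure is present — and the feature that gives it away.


Verdict: no special technique — solved for the derivative, no ε appears — this is antidifferentiation in n wearing ODE clothing.


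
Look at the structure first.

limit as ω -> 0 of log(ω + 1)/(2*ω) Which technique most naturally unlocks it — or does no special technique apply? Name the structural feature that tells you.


Method: l'Hôpital's rule (0/0) — numerator and denominator both vanish at 0 — a genuine 0/0 form, which is exactly when l'Hôpital applies. Known elementary limits would finish this too — the rule just bypasses the case analysis.


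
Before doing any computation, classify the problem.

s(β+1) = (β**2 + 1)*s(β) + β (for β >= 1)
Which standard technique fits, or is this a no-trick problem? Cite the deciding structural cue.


Verdict: a summation factor — it is first-order linear but the coefficient β**2 + 1 depends on the index, so multiply through by a summation factor to telescope it.


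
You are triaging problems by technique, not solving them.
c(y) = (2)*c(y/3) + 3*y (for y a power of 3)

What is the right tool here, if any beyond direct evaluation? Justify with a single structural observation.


Diagnosis: the master substitution — the argument contracts 3-fold per step: reindex y exponentially and solve the linear recurrence in the new index.


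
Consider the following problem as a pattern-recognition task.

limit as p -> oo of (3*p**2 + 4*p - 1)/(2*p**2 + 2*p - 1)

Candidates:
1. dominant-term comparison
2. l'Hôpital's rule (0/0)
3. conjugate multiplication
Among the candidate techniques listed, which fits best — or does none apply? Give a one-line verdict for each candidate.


Best approach: dominant-term comparison — as p grows, only the highest-degree terms matter — compare leading terms and read the limit off.
- dominant-term comparison: yes — fits the structure here.
- l'Hôpital's rule (0/0): as a single quotient the expression runs to ∞/∞ at the limit point — an at-infinity form of the rule would apply, though the leading-growth comparison is the direct reading.
- conjugate multiplication — rationalization has no target — no divergent radical difference appears.


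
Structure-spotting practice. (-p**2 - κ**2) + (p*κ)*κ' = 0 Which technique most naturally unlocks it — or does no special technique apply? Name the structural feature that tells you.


Method: the homogeneous substitution — the slope's numerator and denominator share total degree; set v = κ/p and the equation drops to separable form. This doubles as a Bernoulli equation in the unknown as written; the homogeneous route needs no setup at all.


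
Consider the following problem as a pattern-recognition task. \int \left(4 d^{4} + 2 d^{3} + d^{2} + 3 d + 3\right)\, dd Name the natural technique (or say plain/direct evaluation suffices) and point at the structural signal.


Best approach: no special technique — nothing composite, nothing rational, nothing trigonometric — each constant-multiple power of d integrates by the power rule alone.


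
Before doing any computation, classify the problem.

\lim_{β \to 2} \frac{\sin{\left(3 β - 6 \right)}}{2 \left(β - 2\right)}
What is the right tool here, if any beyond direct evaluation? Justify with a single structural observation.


Verdict: l'Hôpital's rule (0/0) — plug in 2: top and bottom both hit zero, so differentiate each and retry. The standard small-argument limits would also carry it; the rule is the systematic route.


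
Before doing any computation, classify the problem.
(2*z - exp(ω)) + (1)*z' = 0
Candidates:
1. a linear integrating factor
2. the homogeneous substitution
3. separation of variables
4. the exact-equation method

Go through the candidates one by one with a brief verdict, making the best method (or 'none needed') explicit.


Verdict: a linear integrating factor — arrange it as z' + 2·z = (the forcing term) and the integrating factor does the rest.
- a linear integrating factor: yes, a natural case for it.
- the homogeneous substitution — the ratio of the variables does not determine the slope.
- separation of variables — no division isolates the independent variable from the unknown.
- the exact-equation method: the mixed partial derivatives differ, so the left side is not a total differential.


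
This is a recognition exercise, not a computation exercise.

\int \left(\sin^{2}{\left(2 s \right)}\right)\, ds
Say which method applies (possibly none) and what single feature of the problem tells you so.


Verdict: a trigonometric identity — apply power reduction to \sin^{2}{\left(2 s \right)}; each application halves the trigonometric degree.


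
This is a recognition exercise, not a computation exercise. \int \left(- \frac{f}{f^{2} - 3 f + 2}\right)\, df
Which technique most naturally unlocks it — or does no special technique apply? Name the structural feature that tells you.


Technique: partial fractions — with f^{2} - 3 f + 2 factorable and the degree on top strictly smaller, simple-fraction decomposition is immediate.


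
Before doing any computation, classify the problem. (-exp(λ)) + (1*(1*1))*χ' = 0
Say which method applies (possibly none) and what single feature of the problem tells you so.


Diagnosis: no special technique — solved for the derivative, χ never appears on the right — this is a direct integration in λ, not a differential-equations problem at heart.


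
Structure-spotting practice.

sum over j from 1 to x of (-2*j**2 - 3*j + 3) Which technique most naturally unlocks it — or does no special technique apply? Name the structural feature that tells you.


Technique: no special technique — this is bookkeeping, not technique: standard formulas for sums of constant-multiple powers of j apply termwise.


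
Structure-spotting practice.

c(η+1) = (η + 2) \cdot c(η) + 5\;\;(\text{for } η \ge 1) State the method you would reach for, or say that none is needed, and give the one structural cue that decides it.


Diagnosis: a summation factor — one-term recursion with variable weight η + 2 is solved by product normalization, not by root-finding.


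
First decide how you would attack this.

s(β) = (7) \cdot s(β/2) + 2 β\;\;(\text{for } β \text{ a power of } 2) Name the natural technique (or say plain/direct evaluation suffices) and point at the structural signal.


Diagnosis: the master substitution — treat m = log base 2 of β as the new clock: one recursion step advances m by one while β scales by 2.


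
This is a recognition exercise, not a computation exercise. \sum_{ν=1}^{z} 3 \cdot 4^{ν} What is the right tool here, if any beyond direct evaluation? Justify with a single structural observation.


Verdict: the geometric series formula — check a ratio of consecutive terms: it is 4, independent of the index, so the geometric formula closes the sum.


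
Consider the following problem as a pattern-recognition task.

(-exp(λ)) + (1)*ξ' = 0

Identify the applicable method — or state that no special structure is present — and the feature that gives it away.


Method: no special technique — solved for the derivative, ξ never appears on the right — this is a direct integration in λ, not a differential-equations problem at heart.


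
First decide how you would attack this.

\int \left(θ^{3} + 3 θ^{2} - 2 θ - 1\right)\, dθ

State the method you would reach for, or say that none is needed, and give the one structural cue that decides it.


Technique: no special technique — a term-by-term power-rule job in θ; no substitution or rearrangement earns its keep here.


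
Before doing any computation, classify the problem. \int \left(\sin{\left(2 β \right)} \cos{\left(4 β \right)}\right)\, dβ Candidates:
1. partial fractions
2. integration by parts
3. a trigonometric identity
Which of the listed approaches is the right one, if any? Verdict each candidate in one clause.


Best approach: a trigonometric identity — two sinusoids at different rates multiply in \sin{\left(2 β \right)} \cos{\left(4 β \right)}; the product-to-sum identity uncouples them.
- partial fractions: the expression is not a ratio of polynomials that decomposes further.
- integration by parts — not the fit here: there is no polynomial factor to ladder down — parts can still close the trigonometric product by recursion, though the identity rewrite is the direct route.
- a trigonometric identity: a fit — the right tool for this form.


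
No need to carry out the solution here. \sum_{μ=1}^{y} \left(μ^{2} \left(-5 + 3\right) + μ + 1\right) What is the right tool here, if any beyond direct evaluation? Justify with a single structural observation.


Diagnosis: no special technique — recognize the absence of structure: constant-multiple powers of μ summed plainly, no special method required.


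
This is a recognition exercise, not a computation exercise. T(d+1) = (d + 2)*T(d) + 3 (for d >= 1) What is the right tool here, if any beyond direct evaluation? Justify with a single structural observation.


Best approach: a summation factor — first-order, linear, moving coefficient d + 2: the discrete analogue of an integrating factor handles it.


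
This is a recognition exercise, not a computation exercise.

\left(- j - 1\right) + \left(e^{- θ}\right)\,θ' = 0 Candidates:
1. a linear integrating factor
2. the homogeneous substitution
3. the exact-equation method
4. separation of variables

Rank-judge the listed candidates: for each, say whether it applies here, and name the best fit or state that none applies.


Verdict: separation of variables — one side of the product carries the independent variable, the other the unknown — the textbook separation shape.
- a linear integrating factor — a nonlinear term in the unknown puts this outside the integrating-factor template.
- the homogeneous substitution — rescaling both variables together changes the slope, so no ratio substitution collapses it.
- the exact-equation method — the cross-partial test holds only vacuously — each coefficient lives in its own variable, so the exactness machinery reads no structure the split form does not already show.
- separation of variables: yes — fits the structure here.


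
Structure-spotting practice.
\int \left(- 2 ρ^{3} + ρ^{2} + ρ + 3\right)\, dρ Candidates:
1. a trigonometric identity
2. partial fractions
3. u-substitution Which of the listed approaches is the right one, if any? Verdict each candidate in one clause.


Verdict: no special technique — nothing composite, nothing rational, nothing trigonometric — each constant-multiple power of ρ integrates by the power rule alone.
- a trigonometric identity: with no trigonometric functions present, identity rewriting has no target.
- partial fractions — there is no rational-function structure to decompose.
- u-substitution: no substitution does more than relabel what direct integration already handles.


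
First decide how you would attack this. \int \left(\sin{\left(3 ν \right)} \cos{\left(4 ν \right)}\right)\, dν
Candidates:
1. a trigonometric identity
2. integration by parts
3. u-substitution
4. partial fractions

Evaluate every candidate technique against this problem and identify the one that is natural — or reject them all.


Verdict: a trigonometric identity — split \sin{\left(3 ν \right)} \cos{\left(4 ν \right)} with the angle-addition identities: the resulting sum integrates term by term.
- a trigonometric identity: yes — fits the structure here.
- integration by parts: not the fit here: there is no polynomial factor to ladder down — parts can still close the trigonometric product by recursion, though the identity rewrite is the direct route.
- u-substitution: no subexpression of the integrand pairs with its own derivative as a factor — individual terms may offer their own substitutions, but any change of variable covering the whole integral would have to be constructed from outside the expression.
- partial fractions — the expression is not a ratio of polynomials that decomposes further.


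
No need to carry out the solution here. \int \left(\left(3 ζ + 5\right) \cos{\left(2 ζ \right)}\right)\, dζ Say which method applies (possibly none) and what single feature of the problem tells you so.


Best approach: integration by parts — the integrand splits as 3 ζ + 5 times \cos{\left(2 ζ \right)} — repeatedly differentiating the polynomial part kills it, which is the parts ladder.


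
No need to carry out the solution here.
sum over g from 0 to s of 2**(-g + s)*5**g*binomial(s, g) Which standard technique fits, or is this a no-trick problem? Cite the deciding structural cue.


Best approach: the binomial theorem — terms weighting binomial(s, g) against matched powers of 5 and 2 reassemble into (5 + 2)^s by the binomial theorem.


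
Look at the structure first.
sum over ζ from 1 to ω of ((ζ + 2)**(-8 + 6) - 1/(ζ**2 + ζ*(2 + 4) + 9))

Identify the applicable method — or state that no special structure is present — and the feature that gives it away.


Technique: telescoping — difference-of-shifts structure (each term adds (ζ + 2)**(-8 + 6), then subtracts its one-index-advanced value, which the following term adds back) leaves only the first and last pieces standing.


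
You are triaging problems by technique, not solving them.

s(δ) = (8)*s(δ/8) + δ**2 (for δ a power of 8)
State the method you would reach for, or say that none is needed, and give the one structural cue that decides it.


Method: the master substitution — the argument contracts 8-fold per step: reindex δ exponentially and solve the linear recurrence in the new index.


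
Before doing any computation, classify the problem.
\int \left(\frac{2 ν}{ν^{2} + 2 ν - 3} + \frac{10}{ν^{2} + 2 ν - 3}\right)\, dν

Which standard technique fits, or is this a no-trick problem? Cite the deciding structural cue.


Best approach: partial fractions — a proper rational integrand whose denominator splits into simpler factors — decompose into partial fractions first.


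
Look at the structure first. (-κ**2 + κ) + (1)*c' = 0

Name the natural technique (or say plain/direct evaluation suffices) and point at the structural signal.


Best approach: no special technique — with c absent the equation is not coupled at all: direct integration in κ.


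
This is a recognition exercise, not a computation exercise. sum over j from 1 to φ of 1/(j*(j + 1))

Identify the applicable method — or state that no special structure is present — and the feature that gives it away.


Diagnosis: telescoping — 1/(j*(j + 1)) is a collapsed telescope: expand it into simple fractions to see the cancellation.


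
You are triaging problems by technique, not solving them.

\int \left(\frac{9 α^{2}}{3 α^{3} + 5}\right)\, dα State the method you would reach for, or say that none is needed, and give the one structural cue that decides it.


Verdict: u-substitution — read it as f(3 α^{3} + 5) times a constant multiple of d(3 α^{3} + 5): one substitution, u = 3 α^{3} + 5, finishes it.


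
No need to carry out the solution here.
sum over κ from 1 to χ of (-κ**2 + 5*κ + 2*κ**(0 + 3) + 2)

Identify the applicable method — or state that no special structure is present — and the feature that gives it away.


Diagnosis: no special technique — nothing telescopes and nothing is geometric; polynomial terms in κ sum term by term.


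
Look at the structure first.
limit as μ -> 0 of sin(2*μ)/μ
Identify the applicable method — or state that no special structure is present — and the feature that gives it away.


Verdict: l'Hôpital's rule (0/0) — plug in 0: top and bottom both hit zero, so differentiate each and retry. One could equally expand both pieces locally and compare leading terms; the rule does that in one stroke.


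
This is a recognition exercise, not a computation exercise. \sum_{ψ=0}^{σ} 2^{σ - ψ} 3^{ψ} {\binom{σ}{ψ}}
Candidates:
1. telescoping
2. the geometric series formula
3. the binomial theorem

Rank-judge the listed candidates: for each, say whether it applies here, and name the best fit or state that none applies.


Verdict: the binomial theorem — binomial coefficients against complementary powers of 3 and 2: recognize the binomial expansion and resum.
- telescoping: the terms as presented offer no neighboring cancellation — a telescoping rewrite may exist, but the displayed structure does not hand one over.
- the geometric series formula — no single multiplier carries one term to the next throughout the sum.
- the binomial theorem — applicable, and directly so.


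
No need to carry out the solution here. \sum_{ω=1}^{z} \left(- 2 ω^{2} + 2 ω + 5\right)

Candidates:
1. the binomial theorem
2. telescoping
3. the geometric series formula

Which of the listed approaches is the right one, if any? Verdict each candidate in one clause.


Technique: no special technique — nothing telescopes and nothing is geometric; polynomial terms in ω sum term by term.
- the binomial theorem: there is no sum-raised-to-a-power identity hiding in these terms.
- telescoping: in the displayed form, no term reappears at a neighboring index to cancel against.
- the geometric series formula: the term-to-term ratio changes with the index, so the geometric formula cannot close it.


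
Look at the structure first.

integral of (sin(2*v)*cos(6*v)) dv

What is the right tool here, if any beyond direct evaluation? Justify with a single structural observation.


Technique: a trigonometric identity — distinct frequencies under one product (sin(2*v)*cos(6*v)): the product-to-sum identity is the systematic route to an integrable form.


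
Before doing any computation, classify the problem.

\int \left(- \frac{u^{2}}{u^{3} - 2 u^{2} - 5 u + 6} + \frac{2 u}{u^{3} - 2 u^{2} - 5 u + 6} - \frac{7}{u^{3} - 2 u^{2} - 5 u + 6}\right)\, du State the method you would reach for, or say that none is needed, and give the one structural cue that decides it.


Method: partial fractions — the bottom factors while the top stays lower-degree — split into simple fractions and integrate piece by piece.


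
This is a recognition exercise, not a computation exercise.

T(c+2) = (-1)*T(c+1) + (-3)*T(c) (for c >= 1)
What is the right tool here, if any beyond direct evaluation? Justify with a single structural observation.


Method: the characteristic-root method — this is the constant-coefficient homogeneous case — the whole solution in c reduces to a polynomial's roots.


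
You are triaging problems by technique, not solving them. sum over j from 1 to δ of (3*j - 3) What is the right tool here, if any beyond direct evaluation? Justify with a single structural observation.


Verdict: no special technique — nothing telescopes and nothing is geometric; polynomial terms in j sum term by term.


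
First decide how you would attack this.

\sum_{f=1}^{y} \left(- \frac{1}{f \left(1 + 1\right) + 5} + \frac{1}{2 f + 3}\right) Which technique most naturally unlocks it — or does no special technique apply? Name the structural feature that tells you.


Best approach: telescoping — the summand is \frac{1}{2 f + 3} minus the same expression shifted by one, so consecutive terms cancel in pairs.


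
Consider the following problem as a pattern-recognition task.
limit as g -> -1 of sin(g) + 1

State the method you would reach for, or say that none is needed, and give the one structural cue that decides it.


Verdict: no special technique — the expression is continuous at the evaluation point — substitute directly; no indeterminate form appears.


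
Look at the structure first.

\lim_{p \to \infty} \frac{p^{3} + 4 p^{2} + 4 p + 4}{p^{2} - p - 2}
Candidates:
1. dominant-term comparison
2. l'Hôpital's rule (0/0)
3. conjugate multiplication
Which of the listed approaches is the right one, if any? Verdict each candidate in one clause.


Diagnosis: dominant-term comparison — as p grows, only the highest-degree terms matter — compare leading terms and read the limit off.
- dominant-term comparison: applies; the problem has the shape this method handles.
- l'Hôpital's rule (0/0): viewed as a single quotient this runs to ∞/∞, not the 0/0 clash this candidate addresses; an at-infinity variant of the rule would resolve it, but comparing leading growth reads the answer without differentiating.
- conjugate multiplication — rationalization has no target — no divergent radical difference appears.


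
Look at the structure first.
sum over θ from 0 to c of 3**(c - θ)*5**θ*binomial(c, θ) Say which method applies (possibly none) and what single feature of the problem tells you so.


Technique: the binomial theorem — the binomial coefficients weight matched powers of 5 and 3, which is exactly the expansion of a binomial power.


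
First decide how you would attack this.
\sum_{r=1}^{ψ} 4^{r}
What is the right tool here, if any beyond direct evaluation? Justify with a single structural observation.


Verdict: the geometric series formula — term-over-term division gives 4 every time — index-free ratio, geometric sum formula applies.


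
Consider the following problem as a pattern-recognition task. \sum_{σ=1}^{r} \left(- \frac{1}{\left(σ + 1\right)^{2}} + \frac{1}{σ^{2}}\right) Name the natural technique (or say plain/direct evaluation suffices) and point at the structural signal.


Verdict: telescoping — the summand is built as \frac{1}{σ^{2}} minus its own successor — adjacent terms annihilate down the line.


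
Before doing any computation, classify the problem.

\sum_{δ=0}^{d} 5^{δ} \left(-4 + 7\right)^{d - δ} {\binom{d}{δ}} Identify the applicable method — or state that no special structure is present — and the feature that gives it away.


Diagnosis: the binomial theorem — the summand is term δ of a binomial expansion in 5 and (-4 + 7); the whole sum is a single power.


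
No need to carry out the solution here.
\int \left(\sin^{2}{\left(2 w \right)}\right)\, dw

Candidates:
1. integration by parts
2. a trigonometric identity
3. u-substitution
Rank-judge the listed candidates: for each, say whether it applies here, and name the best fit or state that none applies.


Verdict: a trigonometric identity — the even exponent on \sin^{2}{\left(2 w \right)} signals one move: rewrite via cos of the doubled angle.
- integration by parts: not the natural route: no polynomial-kernel product appears — a recursive parts reduction of the trigonometric product exists, but the identity rewrite is direct.
- a trigonometric identity — yes, a natural case for it.
- u-substitution — no subexpression of the integrand serves as a whole-integral substitution inner — individual terms may offer their own, but none carries its derivative as a factor of the full integrand; a working change of variable would have to be constructed from outside the expression.


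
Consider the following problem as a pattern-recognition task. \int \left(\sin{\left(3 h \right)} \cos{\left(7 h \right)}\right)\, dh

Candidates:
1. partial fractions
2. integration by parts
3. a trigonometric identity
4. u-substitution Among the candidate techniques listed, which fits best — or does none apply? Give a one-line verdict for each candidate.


Best approach: a trigonometric identity — the identity turns \sin{\left(3 h \right)} \cos{\left(7 h \right)} into two lone cosines/sines, each trivially integrable.
- partial fractions: there is no rational-function structure to decompose.
- integration by parts: not the natural route: no polynomial-kernel product appears — a recursive parts reduction of the trigonometric product exists, but the identity rewrite is direct.
- a trigonometric identity — yes — fits the structure here.
- u-substitution — no subexpression of the integrand pairs with its own derivative as a factor — individual terms may offer their own substitutions, but any change of variable covering the whole integral would have to be constructed from outside the expression.


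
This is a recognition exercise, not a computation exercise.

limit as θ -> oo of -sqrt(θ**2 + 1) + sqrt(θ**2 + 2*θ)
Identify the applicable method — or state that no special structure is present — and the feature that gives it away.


Best approach: conjugate multiplication — sqrt(θ**2 + 2*θ) and sqrt(θ**2 + 1) both blow up, but their difference is tame once the conjugate rationalizes it.


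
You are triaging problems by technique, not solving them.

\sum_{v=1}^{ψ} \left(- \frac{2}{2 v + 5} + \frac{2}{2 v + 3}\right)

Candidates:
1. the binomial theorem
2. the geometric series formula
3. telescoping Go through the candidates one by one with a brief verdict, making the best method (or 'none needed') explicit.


Method: telescoping — difference-of-shifts structure (each term adds \frac{2}{2 v + 3}, then subtracts its one-index-advanced value, which the following term adds back) leaves only the first and last pieces standing.
- the binomial theorem: the summand does not match any term pattern of an expanded binomial power.
- the geometric series formula — there is no constant term-to-term ratio.
- telescoping: applicable, and directly so.


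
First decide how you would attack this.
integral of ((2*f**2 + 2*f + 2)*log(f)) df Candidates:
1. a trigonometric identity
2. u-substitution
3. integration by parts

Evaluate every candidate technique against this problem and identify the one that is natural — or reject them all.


Verdict: integration by parts — one parts step with u = log(f) trades the logarithm for an algebraic integrand.
- a trigonometric identity: no sine or cosine appears, so there is nothing for a trigonometric identity to act on.
- u-substitution — no subexpression of the integrand serves as a whole-integral substitution inner — individual terms may offer their own, but none carries its derivative as a factor of the full integrand; a working change of variable would have to be constructed from outside the expression.
- integration by parts — applies; the problem has the shape this method handles.
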